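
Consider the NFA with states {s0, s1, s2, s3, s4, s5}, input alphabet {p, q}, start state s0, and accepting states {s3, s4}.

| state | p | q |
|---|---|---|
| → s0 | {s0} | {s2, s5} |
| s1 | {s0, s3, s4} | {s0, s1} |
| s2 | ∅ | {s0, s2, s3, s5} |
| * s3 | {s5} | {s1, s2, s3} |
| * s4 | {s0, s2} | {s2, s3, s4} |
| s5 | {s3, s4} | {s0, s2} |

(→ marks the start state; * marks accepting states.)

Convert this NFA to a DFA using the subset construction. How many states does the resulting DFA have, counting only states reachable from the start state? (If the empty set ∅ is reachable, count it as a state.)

12

Start state of the DFA: {s0}.
{s0} --p--> {s0}  [seen]
{s0} --q--> {s2, s5}  [new]
{s2, s5} --p--> {s3, s4}  [new]
{s2, s5} --q--> {s0, s2, s3, s5}  [new]
{s3, s4} --p--> {s0, s2, s5}  [new]
{s3, s4} --q--> {s1, s2, s3, s4}  [new]
{s0, s2, s3, s5} --p--> {s0, s3, s4, s5}  [new]
{s0, s2, s3, s5} --q--> {s0, s1, s2, s3, s5}  [new]
{s0, s2, s5} --p--> {s0, s3, s4}  [new]
{s0, s2, s5} --q--> {s0, s2, s3, s5}  [seen]
{s1, s2, s3, s4} --p--> {s0, s2, s3, s4, s5}  [new]
{s1, s2, s3, s4} --q--> {s0, s1, s2, s3, s4, s5}  [new]
{s0, s3, s4, s5} --p--> {s0, s2, s3, s4, s5}  [seen]
{s0, s3, s4, s5} --q--> {s0, s1, s2, s3, s4, s5}  [seen]
{s0, s1, s2, s3, s5} --p--> {s0, s3, s4, s5}  [seen]
{s0, s1, s2, s3, s5} --q--> {s0, s1, s2, s3, s5}  [seen]
{s0, s3, s4} --p--> {s0, s2, s5}  [seen]
{s0, s3, s4} --q--> {s1, s2, s3, s4, s5}  [new]
{s0, s2, s3, s4, s5} --p--> {s0, s2, s3, s4, s5}  [seen]
{s0, s2, s3, s4, s5} --q--> {s0, s1, s2, s3, s4, s5}  [seen]
{s0, s1, s2, s3, s4, s5} --p--> {s0, s2, s3, s4, s5}  [seen]
{s0, s1, s2, s3, s4, s5} --q--> {s0, s1, s2, s3, s4, s5}  [seen]
{s1, s2, s3, s4, s5} --p--> {s0, s2, s3, s4, s5}  [seen]
{s1, s2, s3, s4, s5} --q--> {s0, s1, s2, s3, s4, s5}  [seen]
Reachable DFA states: {s0}, {s2, s5}, {s3, s4}, {s0, s2, s3, s5}, {s0, s2, s5}, {s1, s2, s3, s4}, {s0, s3, s4, s5}, {s0, s1, s2, s3, s5}, {s0, s3, s4}, {s0, s2, s3, s4, s5}, {s0, s1, s2, s3, s4, s5}, {s1, s2, s3, s4, s5}.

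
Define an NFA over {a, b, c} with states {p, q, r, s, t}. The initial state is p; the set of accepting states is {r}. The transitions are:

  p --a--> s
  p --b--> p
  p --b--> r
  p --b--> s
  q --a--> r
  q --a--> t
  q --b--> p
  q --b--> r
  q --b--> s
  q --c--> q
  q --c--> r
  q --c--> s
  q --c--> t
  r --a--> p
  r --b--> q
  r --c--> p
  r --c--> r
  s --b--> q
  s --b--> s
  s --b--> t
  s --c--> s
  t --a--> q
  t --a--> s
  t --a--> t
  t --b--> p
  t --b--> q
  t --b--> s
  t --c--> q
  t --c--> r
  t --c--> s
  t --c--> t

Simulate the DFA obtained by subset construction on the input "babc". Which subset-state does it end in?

{p, q, r, s, t}

Start: {p}.
δ(p,b) = {p, r, s}.
Union: {p, r, s}.
After b: {p, r, s}.
δ(p,a) = {s}; δ(r,a) = {p}; δ(s,a) = ∅.
Union: {p, s}.
After a: {p, s}.
δ(p,b) = {p, r, s}; δ(s,b) = {q, s, t}.
Union: {p, q, r, s, t}.
After b: {p, q, r, s, t}.
δ(p,c) = ∅; δ(q,c) = {q, r, s, t}; δ(r,c) = {p, r}; δ(s,c) = {s}; δ(t,c) = {q, r, s, t}.
Union: {p, q, r, s, t}.
After c: {p, q, r, s, t}.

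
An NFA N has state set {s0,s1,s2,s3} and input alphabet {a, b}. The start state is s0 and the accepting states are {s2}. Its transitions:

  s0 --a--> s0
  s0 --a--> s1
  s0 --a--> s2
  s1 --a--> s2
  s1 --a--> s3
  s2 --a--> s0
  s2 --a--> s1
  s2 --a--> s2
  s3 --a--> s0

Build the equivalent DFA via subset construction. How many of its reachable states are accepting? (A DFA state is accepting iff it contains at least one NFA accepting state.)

Start state of the DFA: {s0}.
{s0} --a--> {s0,s1,s2}  [new]
{s0} --b--> ∅  [new]
{s0,s1,s2} --a--> {s0,s1,s2,s3}  [new]
{s0,s1,s2} --b--> ∅  [seen]
∅ --a--> ∅  [seen]
∅ --b--> ∅  [seen]
{s0,s1,s2,s3} --a--> {s0,s1,s2,s3}  [seen]
{s0,s1,s2,s3} --b--> ∅  [seen]
Reachable DFA states: {s0}, {s0,s1,s2}, ∅, {s0,s1,s2,s3}.
Accepting DFA states (contain an NFA accepting state): {s0,s1,s2}, {s0,s1,s2,s3}.

2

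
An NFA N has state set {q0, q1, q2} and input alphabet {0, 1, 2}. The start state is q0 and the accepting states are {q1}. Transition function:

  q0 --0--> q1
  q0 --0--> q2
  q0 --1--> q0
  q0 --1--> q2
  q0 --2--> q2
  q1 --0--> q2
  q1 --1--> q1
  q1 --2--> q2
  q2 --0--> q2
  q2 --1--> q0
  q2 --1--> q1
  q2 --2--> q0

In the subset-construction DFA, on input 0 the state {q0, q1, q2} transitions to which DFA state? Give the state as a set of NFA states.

{q1, q2}

δ(q0,0) = {q1, q2}; δ(q1,0) = {q2}; δ(q2,0) = {q2}.
Union: {q1, q2}.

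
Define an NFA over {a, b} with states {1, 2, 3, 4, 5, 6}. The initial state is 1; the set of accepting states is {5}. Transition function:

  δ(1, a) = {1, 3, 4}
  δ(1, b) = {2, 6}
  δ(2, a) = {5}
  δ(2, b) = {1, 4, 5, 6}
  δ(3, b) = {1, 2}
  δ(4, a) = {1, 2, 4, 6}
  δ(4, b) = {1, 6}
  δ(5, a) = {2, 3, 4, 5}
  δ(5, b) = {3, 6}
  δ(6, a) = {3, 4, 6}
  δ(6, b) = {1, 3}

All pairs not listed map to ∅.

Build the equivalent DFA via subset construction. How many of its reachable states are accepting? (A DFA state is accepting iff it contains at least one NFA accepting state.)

Start state of the DFA: {1}.
{1} --a--> {1, 3, 4}  [new]
{1} --b--> {2, 6}  [new]
{1, 3, 4} --a--> {1, 2, 3, 4, 6}  [new]
{1, 3, 4} --b--> {1, 2, 6}  [new]
{2, 6} --a--> {3, 4, 5, 6}  [new]
{2, 6} --b--> {1, 3, 4, 5, 6}  [new]
{1, 2, 3, 4, 6} --a--> {1, 2, 3, 4, 5, 6}  [new]
{1, 2, 3, 4, 6} --b--> {1, 2, 3, 4, 5, 6}  [seen]
{1, 2, 6} --a--> {1, 3, 4, 5, 6}  [seen]
{1, 2, 6} --b--> {1, 2, 3, 4, 5, 6}  [seen]
{3, 4, 5, 6} --a--> {1, 2, 3, 4, 5, 6}  [seen]
{3, 4, 5, 6} --b--> {1, 2, 3, 6}  [new]
{1, 3, 4, 5, 6} --a--> {1, 2, 3, 4, 5, 6}  [seen]
{1, 3, 4, 5, 6} --b--> {1, 2, 3, 6}  [seen]
{1, 2, 3, 4, 5, 6} --a--> {1, 2, 3, 4, 5, 6}  [seen]
{1, 2, 3, 4, 5, 6} --b--> {1, 2, 3, 4, 5, 6}  [seen]
{1, 2, 3, 6} --a--> {1, 3, 4, 5, 6}  [seen]
{1, 2, 3, 6} --b--> {1, 2, 3, 4, 5, 6}  [seen]
Reachable DFA states: {1}, {1, 3, 4}, {2, 6}, {1, 2, 3, 4, 6}, {1, 2, 6}, {3, 4, 5, 6}, {1, 3, 4, 5, 6}, {1, 2, 3, 4, 5, 6}, {1, 2, 3, 6}.
Accepting DFA states (contain an NFA accepting state): {3, 4, 5, 6}, {1, 3, 4, 5, 6}, {1, 2, 3, 4, 5, 6}.

3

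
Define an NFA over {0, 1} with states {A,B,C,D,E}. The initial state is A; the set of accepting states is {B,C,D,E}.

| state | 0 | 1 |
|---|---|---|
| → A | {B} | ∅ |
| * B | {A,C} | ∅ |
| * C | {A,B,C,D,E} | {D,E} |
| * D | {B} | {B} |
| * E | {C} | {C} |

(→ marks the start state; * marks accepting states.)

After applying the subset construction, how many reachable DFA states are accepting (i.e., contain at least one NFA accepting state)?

6

Start state of the DFA: {A}.
{A} --0--> {B}  [new]
{A} --1--> ∅  [new]
{B} --0--> {A,C}  [new]
{B} --1--> ∅  [seen]
∅ --0--> ∅  [seen]
∅ --1--> ∅  [seen]
{A,C} --0--> {A,B,C,D,E}  [new]
{A,C} --1--> {D,E}  [new]
{A,B,C,D,E} --0--> {A,B,C,D,E}  [seen]
{A,B,C,D,E} --1--> {B,C,D,E}  [new]
{D,E} --0--> {B,C}  [new]
{D,E} --1--> {B,C}  [seen]
{B,C,D,E} --0--> {A,B,C,D,E}  [seen]
{B,C,D,E} --1--> {B,C,D,E}  [seen]
{B,C} --0--> {A,B,C,D,E}  [seen]
{B,C} --1--> {D,E}  [seen]
Reachable DFA states: {A}, {B}, ∅, {A,C}, {A,B,C,D,E}, {D,E}, {B,C,D,E}, {B,C}.
Accepting DFA states (contain an NFA accepting state): {B}, {A,C}, {A,B,C,D,E}, {D,E}, {B,C,D,E}, {B,C}.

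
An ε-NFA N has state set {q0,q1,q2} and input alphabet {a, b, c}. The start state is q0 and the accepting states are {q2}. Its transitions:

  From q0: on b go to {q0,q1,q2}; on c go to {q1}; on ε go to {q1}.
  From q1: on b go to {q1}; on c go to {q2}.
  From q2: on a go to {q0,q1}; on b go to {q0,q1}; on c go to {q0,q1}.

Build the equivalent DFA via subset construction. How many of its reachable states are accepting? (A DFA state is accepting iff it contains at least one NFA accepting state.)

2

Start state of the DFA: {q0,q1} (ε-closure of the NFA start).
{q0,q1} --a--> ∅  [new]
{q0,q1} --b--> {q0,q1,q2}  [new]
{q0,q1} --c--> {q1,q2}  [new]
∅ --a--> ∅  [seen]
∅ --b--> ∅  [seen]
∅ --c--> ∅  [seen]
{q0,q1,q2} --a--> {q0,q1}  [seen]
{q0,q1,q2} --b--> {q0,q1,q2}  [seen]
{q0,q1,q2} --c--> {q0,q1,q2}  [seen]
{q1,q2} --a--> {q0,q1}  [seen]
{q1,q2} --b--> {q0,q1}  [seen]
{q1,q2} --c--> {q0,q1,q2}  [seen]
Reachable DFA states: {q0,q1}, ∅, {q0,q1,q2}, {q1,q2}.
Accepting DFA states (contain an NFA accepting state): {q0,q1,q2}, {q1,q2}.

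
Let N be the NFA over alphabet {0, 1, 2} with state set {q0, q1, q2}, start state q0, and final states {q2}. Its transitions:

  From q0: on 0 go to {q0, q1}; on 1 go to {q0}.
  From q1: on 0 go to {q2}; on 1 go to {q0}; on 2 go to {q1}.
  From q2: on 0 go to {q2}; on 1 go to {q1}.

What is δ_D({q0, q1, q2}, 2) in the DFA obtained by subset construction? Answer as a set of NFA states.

δ(q0,2) = ∅; δ(q1,2) = {q1}; δ(q2,2) = ∅.
Union: {q1}.

{q1}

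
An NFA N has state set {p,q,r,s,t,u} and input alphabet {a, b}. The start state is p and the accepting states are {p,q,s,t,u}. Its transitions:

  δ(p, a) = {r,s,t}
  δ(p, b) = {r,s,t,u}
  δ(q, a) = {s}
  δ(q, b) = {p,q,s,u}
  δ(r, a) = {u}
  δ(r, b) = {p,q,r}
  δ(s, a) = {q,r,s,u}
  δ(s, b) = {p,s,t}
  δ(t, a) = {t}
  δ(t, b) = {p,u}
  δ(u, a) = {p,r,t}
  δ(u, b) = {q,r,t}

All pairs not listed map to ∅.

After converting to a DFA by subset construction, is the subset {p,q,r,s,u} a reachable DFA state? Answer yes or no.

Start state of the DFA: {p}.
{p} --a--> {r,s,t}  [new]
{p} --b--> {r,s,t,u}  [new]
{r,s,t} --a--> {q,r,s,t,u}  [new]
{r,s,t} --b--> {p,q,r,s,t,u}  [new]
{r,s,t,u} --a--> {p,q,r,s,t,u}  [seen]
{r,s,t,u} --b--> {p,q,r,s,t,u}  [seen]
{q,r,s,t,u} --a--> {p,q,r,s,t,u}  [seen]
{q,r,s,t,u} --b--> {p,q,r,s,t,u}  [seen]
{p,q,r,s,t,u} --a--> {p,q,r,s,t,u}  [seen]
{p,q,r,s,t,u} --b--> {p,q,r,s,t,u}  [seen]
Reachable DFA states: {p}, {r,s,t}, {r,s,t,u}, {q,r,s,t,u}, {p,q,r,s,t,u}.
{p,q,r,s,u} is not among them.

no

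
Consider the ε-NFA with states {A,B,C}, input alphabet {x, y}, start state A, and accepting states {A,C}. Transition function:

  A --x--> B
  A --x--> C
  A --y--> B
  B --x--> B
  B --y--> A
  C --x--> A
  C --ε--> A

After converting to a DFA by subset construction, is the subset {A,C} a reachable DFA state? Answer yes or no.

Start state of the DFA: {A} (ε-closure of the NFA start).
{A} --x--> {A,B,C}  [new]
{A} --y--> {B}  [new]
{A,B,C} --x--> {A,B,C}  [seen]
{A,B,C} --y--> {A,B}  [new]
{B} --x--> {B}  [seen]
{B} --y--> {A}  [seen]
{A,B} --x--> {A,B,C}  [seen]
{A,B} --y--> {A,B}  [seen]
Reachable DFA states: {A}, {A,B,C}, {B}, {A,B}.
{A,C} is not among them.

no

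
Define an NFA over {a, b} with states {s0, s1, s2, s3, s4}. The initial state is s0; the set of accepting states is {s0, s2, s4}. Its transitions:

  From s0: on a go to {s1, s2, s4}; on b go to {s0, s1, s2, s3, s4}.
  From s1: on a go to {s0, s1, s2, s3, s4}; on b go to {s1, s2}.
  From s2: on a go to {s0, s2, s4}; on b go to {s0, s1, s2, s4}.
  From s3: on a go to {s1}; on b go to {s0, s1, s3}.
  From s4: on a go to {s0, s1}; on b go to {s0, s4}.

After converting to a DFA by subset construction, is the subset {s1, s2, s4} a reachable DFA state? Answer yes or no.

yes

Start state of the DFA: {s0}.
{s0} --a--> {s1, s2, s4}  [new]
{s0} --b--> {s0, s1, s2, s3, s4}  [new]
{s1, s2, s4} --a--> {s0, s1, s2, s3, s4}  [seen]
{s1, s2, s4} --b--> {s0, s1, s2, s4}  [new]
{s0, s1, s2, s3, s4} --a--> {s0, s1, s2, s3, s4}  [seen]
{s0, s1, s2, s3, s4} --b--> {s0, s1, s2, s3, s4}  [seen]
{s0, s1, s2, s4} --a--> {s0, s1, s2, s3, s4}  [seen]
{s0, s1, s2, s4} --b--> {s0, s1, s2, s3, s4}  [seen]
Reachable DFA states: {s0}, {s1, s2, s4}, {s0, s1, s2, s3, s4}, {s0, s1, s2, s4}.
{s1, s2, s4} is among them.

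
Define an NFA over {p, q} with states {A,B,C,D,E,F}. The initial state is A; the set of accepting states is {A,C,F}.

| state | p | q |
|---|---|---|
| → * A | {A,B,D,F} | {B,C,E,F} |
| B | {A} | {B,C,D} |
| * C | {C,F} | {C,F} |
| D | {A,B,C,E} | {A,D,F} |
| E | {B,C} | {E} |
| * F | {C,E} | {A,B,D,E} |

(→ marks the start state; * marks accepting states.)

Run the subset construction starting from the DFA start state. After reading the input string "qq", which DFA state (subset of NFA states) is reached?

{A,B,C,D,E,F}

Start: {A}.
δ(A,q) = {B,C,E,F}.
Union: {B,C,E,F}.
After q: {B,C,E,F}.
δ(B,q) = {B,C,D}; δ(C,q) = {C,F}; δ(E,q) = {E}; δ(F,q) = {A,B,D,E}.
Union: {A,B,C,D,E,F}.
After q: {A,B,C,D,E,F}.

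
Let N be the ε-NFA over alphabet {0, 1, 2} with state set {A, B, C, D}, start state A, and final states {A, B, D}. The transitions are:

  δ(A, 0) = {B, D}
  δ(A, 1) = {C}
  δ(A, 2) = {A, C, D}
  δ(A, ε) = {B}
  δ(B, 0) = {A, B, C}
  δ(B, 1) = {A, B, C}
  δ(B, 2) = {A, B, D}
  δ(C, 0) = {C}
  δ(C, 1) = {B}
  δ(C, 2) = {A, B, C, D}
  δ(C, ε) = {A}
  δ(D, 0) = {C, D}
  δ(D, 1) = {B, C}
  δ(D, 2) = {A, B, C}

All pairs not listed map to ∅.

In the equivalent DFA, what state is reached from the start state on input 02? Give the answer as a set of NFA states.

{A, B, C, D}

Start: {A, B}.
δ(A,0) = {B, D}; δ(B,0) = {A, B, C}.
Union: {A, B, C, D}.
After 0: {A, B, C, D}.
δ(A,2) = {A, C, D}; δ(B,2) = {A, B, D}; δ(C,2) = {A, B, C, D}; δ(D,2) = {A, B, C}.
Union: {A, B, C, D}.
After 2: {A, B, C, D}.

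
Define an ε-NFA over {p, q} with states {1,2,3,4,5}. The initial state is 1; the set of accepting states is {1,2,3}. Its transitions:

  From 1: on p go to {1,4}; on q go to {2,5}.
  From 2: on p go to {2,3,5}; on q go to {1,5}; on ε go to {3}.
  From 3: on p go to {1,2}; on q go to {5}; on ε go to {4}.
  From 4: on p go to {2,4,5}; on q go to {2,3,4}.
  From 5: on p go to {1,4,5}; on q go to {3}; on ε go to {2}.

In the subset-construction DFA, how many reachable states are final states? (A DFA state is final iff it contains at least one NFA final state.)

4

Start state of the DFA: {1} (ε-closure of the NFA start).
{1} --p--> {1,4}  [new]
{1} --q--> {2,3,4,5}  [new]
{1,4} --p--> {1,2,3,4,5}  [new]
{1,4} --q--> {2,3,4,5}  [seen]
{2,3,4,5} --p--> {1,2,3,4,5}  [seen]
{2,3,4,5} --q--> {1,2,3,4,5}  [seen]
{1,2,3,4,5} --p--> {1,2,3,4,5}  [seen]
{1,2,3,4,5} --q--> {1,2,3,4,5}  [seen]
Reachable DFA states: {1}, {1,4}, {2,3,4,5}, {1,2,3,4,5}.
Accepting DFA states (contain an NFA accepting state): {1}, {1,4}, {2,3,4,5}, {1,2,3,4,5}.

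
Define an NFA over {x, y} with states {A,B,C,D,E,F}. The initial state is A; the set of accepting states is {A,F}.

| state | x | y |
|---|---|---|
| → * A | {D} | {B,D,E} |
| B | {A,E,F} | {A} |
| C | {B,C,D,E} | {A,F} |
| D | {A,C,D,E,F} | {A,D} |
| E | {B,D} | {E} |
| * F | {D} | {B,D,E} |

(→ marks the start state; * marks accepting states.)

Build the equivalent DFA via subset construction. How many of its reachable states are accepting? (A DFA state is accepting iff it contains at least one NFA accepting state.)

Start state of the DFA: {A}.
{A} --x--> {D}  [new]
{A} --y--> {B,D,E}  [new]
{D} --x--> {A,C,D,E,F}  [new]
{D} --y--> {A,D}  [new]
{B,D,E} --x--> {A,B,C,D,E,F}  [new]
{B,D,E} --y--> {A,D,E}  [new]
{A,C,D,E,F} --x--> {A,B,C,D,E,F}  [seen]
{A,C,D,E,F} --y--> {A,B,D,E,F}  [new]
{A,D} --x--> {A,C,D,E,F}  [seen]
{A,D} --y--> {A,B,D,E}  [new]
{A,B,C,D,E,F} --x--> {A,B,C,D,E,F}  [seen]
{A,B,C,D,E,F} --y--> {A,B,D,E,F}  [seen]
{A,D,E} --x--> {A,B,C,D,E,F}  [seen]
{A,D,E} --y--> {A,B,D,E}  [seen]
{A,B,D,E,F} --x--> {A,B,C,D,E,F}  [seen]
{A,B,D,E,F} --y--> {A,B,D,E}  [seen]
{A,B,D,E} --x--> {A,B,C,D,E,F}  [seen]
{A,B,D,E} --y--> {A,B,D,E}  [seen]
Reachable DFA states: {A}, {D}, {B,D,E}, {A,C,D,E,F}, {A,D}, {A,B,C,D,E,F}, {A,D,E}, {A,B,D,E,F}, {A,B,D,E}.
Accepting DFA states (contain an NFA accepting state): {A}, {A,C,D,E,F}, {A,D}, {A,B,C,D,E,F}, {A,D,E}, {A,B,D,E,F}, {A,B,D,E}.

7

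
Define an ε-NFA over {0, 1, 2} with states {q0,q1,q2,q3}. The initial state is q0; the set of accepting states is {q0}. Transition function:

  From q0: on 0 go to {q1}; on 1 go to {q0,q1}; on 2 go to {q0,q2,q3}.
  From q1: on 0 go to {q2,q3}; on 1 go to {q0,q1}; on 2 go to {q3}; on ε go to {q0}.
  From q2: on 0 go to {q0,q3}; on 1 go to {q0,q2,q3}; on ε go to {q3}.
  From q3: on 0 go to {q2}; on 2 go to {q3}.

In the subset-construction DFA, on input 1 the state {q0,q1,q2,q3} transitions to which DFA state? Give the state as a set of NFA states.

{q0,q1,q2,q3}

δ(q0,1) = {q0,q1}; δ(q1,1) = {q0,q1}; δ(q2,1) = {q0,q2,q3}; δ(q3,1) = ∅.
Union: {q0,q1,q2,q3}.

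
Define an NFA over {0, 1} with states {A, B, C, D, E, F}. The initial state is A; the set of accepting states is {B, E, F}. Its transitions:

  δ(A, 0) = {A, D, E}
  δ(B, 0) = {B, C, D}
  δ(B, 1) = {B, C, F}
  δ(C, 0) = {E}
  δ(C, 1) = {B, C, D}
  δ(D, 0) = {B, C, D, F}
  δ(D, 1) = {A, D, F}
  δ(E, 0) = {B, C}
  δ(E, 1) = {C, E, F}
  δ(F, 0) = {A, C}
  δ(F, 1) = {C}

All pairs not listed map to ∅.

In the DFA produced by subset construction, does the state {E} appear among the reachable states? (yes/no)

Start state of the DFA: {A}.
{A} --0--> {A, D, E}  [new]
{A} --1--> ∅  [new]
{A, D, E} --0--> {A, B, C, D, E, F}  [new]
{A, D, E} --1--> {A, C, D, E, F}  [new]
∅ --0--> ∅  [seen]
∅ --1--> ∅  [seen]
{A, B, C, D, E, F} --0--> {A, B, C, D, E, F}  [seen]
{A, B, C, D, E, F} --1--> {A, B, C, D, E, F}  [seen]
{A, C, D, E, F} --0--> {A, B, C, D, E, F}  [seen]
{A, C, D, E, F} --1--> {A, B, C, D, E, F}  [seen]
Reachable DFA states: {A}, {A, D, E}, ∅, {A, B, C, D, E, F}, {A, C, D, E, F}.
{E} is not among them.

no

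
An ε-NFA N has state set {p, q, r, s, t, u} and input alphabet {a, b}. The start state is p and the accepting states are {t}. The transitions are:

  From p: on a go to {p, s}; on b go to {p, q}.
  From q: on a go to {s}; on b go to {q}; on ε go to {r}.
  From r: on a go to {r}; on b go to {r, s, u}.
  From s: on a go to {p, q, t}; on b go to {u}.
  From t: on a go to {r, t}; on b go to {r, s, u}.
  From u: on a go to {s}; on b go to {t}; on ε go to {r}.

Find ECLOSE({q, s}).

{q, r, s}

Begin with {q, s}.
q →ε {r}; add r.
ε-closure = {q, r, s}.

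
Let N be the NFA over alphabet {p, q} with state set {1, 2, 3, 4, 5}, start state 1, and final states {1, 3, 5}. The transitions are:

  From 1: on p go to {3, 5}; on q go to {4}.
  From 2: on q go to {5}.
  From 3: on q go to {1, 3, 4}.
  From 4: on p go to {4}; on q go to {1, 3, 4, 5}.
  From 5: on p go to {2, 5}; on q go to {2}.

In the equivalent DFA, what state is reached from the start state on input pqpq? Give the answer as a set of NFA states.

Start: {1}.
δ(1,p) = {3, 5}.
Union: {3, 5}.
After p: {3, 5}.
δ(3,q) = {1, 3, 4}; δ(5,q) = {2}.
Union: {1, 2, 3, 4}.
After q: {1, 2, 3, 4}.
δ(1,p) = {3, 5}; δ(2,p) = ∅; δ(3,p) = ∅; δ(4,p) = {4}.
Union: {3, 4, 5}.
After p: {3, 4, 5}.
δ(3,q) = {1, 3, 4}; δ(4,q) = {1, 3, 4, 5}; δ(5,q) = {2}.
Union: {1, 2, 3, 4, 5}.
After q: {1, 2, 3, 4, 5}.

{1, 2, 3, 4, 5}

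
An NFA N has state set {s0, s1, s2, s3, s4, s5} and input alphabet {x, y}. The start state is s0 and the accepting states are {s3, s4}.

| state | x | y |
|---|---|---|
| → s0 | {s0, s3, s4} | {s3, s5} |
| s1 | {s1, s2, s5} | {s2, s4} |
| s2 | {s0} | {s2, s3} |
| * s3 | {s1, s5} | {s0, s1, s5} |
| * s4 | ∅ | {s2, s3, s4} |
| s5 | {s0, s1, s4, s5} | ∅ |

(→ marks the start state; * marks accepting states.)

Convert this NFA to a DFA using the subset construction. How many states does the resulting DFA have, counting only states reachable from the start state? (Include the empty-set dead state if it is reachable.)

Start state of the DFA: {s0}.
{s0} --x--> {s0, s3, s4}  [new]
{s0} --y--> {s3, s5}  [new]
{s0, s3, s4} --x--> {s0, s1, s3, s4, s5}  [new]
{s0, s3, s4} --y--> {s0, s1, s2, s3, s4, s5}  [new]
{s3, s5} --x--> {s0, s1, s4, s5}  [new]
{s3, s5} --y--> {s0, s1, s5}  [new]
{s0, s1, s3, s4, s5} --x--> {s0, s1, s2, s3, s4, s5}  [seen]
{s0, s1, s3, s4, s5} --y--> {s0, s1, s2, s3, s4, s5}  [seen]
{s0, s1, s2, s3, s4, s5} --x--> {s0, s1, s2, s3, s4, s5}  [seen]
{s0, s1, s2, s3, s4, s5} --y--> {s0, s1, s2, s3, s4, s5}  [seen]
{s0, s1, s4, s5} --x--> {s0, s1, s2, s3, s4, s5}  [seen]
{s0, s1, s4, s5} --y--> {s2, s3, s4, s5}  [new]
{s0, s1, s5} --x--> {s0, s1, s2, s3, s4, s5}  [seen]
{s0, s1, s5} --y--> {s2, s3, s4, s5}  [seen]
{s2, s3, s4, s5} --x--> {s0, s1, s4, s5}  [seen]
{s2, s3, s4, s5} --y--> {s0, s1, s2, s3, s4, s5}  [seen]
Reachable DFA states: {s0}, {s0, s3, s4}, {s3, s5}, {s0, s1, s3, s4, s5}, {s0, s1, s2, s3, s4, s5}, {s0, s1, s4, s5}, {s0, s1, s5}, {s2, s3, s4, s5}.

8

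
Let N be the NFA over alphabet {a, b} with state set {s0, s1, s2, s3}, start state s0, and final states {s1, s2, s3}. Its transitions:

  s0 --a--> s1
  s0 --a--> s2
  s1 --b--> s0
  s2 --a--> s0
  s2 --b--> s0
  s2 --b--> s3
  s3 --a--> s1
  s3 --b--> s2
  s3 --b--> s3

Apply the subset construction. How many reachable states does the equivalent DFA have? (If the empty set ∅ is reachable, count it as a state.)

8

Start state of the DFA: {s0}.
{s0} --a--> {s1, s2}  [new]
{s0} --b--> ∅  [new]
{s1, s2} --a--> {s0}  [seen]
{s1, s2} --b--> {s0, s3}  [new]
∅ --a--> ∅  [seen]
∅ --b--> ∅  [seen]
{s0, s3} --a--> {s1, s2}  [seen]
{s0, s3} --b--> {s2, s3}  [new]
{s2, s3} --a--> {s0, s1}  [new]
{s2, s3} --b--> {s0, s2, s3}  [new]
{s0, s1} --a--> {s1, s2}  [seen]
{s0, s1} --b--> {s0}  [seen]
{s0, s2, s3} --a--> {s0, s1, s2}  [new]
{s0, s2, s3} --b--> {s0, s2, s3}  [seen]
{s0, s1, s2} --a--> {s0, s1, s2}  [seen]
{s0, s1, s2} --b--> {s0, s3}  [seen]
Reachable DFA states: {s0}, {s1, s2}, ∅, {s0, s3}, {s2, s3}, {s0, s1}, {s0, s2, s3}, {s0, s1, s2}.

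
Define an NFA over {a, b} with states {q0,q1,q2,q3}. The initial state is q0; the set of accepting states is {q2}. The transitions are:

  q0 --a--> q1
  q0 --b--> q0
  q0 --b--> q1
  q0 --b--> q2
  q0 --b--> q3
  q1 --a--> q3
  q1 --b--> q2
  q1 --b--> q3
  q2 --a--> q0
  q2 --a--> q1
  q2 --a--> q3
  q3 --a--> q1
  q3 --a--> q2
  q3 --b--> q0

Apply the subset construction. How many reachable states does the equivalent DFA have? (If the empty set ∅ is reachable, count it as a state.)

9

Start state of the DFA: {q0}.
{q0} --a--> {q1}  [new]
{q0} --b--> {q0,q1,q2,q3}  [new]
{q1} --a--> {q3}  [new]
{q1} --b--> {q2,q3}  [new]
{q0,q1,q2,q3} --a--> {q0,q1,q2,q3}  [seen]
{q0,q1,q2,q3} --b--> {q0,q1,q2,q3}  [seen]
{q3} --a--> {q1,q2}  [new]
{q3} --b--> {q0}  [seen]
{q2,q3} --a--> {q0,q1,q2,q3}  [seen]
{q2,q3} --b--> {q0}  [seen]
{q1,q2} --a--> {q0,q1,q3}  [new]
{q1,q2} --b--> {q2,q3}  [seen]
{q0,q1,q3} --a--> {q1,q2,q3}  [new]
{q0,q1,q3} --b--> {q0,q1,q2,q3}  [seen]
{q1,q2,q3} --a--> {q0,q1,q2,q3}  [seen]
{q1,q2,q3} --b--> {q0,q2,q3}  [new]
{q0,q2,q3} --a--> {q0,q1,q2,q3}  [seen]
{q0,q2,q3} --b--> {q0,q1,q2,q3}  [seen]
Reachable DFA states: {q0}, {q1}, {q0,q1,q2,q3}, {q3}, {q2,q3}, {q1,q2}, {q0,q1,q3}, {q1,q2,q3}, {q0,q2,q3}.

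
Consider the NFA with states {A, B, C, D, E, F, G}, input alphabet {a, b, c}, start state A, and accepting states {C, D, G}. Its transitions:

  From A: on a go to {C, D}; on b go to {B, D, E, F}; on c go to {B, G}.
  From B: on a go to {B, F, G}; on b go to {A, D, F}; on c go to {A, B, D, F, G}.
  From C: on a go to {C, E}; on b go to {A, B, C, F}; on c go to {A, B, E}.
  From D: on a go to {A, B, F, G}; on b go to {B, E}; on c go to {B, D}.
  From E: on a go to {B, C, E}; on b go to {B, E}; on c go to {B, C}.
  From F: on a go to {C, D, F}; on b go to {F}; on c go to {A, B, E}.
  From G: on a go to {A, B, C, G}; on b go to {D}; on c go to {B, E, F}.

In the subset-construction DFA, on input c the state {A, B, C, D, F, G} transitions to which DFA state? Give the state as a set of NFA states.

δ(A,c) = {B, G}; δ(B,c) = {A, B, D, F, G}; δ(C,c) = {A, B, E}; δ(D,c) = {B, D}; δ(F,c) = {A, B, E}; δ(G,c) = {B, E, F}.
Union: {A, B, D, E, F, G}.

{A, B, D, E, F, G}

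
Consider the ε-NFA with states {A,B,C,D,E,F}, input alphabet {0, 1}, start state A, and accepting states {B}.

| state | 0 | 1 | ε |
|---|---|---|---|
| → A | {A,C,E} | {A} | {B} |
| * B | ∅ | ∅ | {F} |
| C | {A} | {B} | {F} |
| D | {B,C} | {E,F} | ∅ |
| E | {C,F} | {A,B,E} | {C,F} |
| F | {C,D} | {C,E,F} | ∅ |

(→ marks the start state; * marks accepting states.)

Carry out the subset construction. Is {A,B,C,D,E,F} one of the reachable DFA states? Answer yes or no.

Start state of the DFA: {A,B,F} (ε-closure of the NFA start).
{A,B,F} --0--> {A,B,C,D,E,F}  [new]
{A,B,F} --1--> {A,B,C,E,F}  [new]
{A,B,C,D,E,F} --0--> {A,B,C,D,E,F}  [seen]
{A,B,C,D,E,F} --1--> {A,B,C,E,F}  [seen]
{A,B,C,E,F} --0--> {A,B,C,D,E,F}  [seen]
{A,B,C,E,F} --1--> {A,B,C,E,F}  [seen]
Reachable DFA states: {A,B,F}, {A,B,C,D,E,F}, {A,B,C,E,F}.
{A,B,C,D,E,F} is among them.

yes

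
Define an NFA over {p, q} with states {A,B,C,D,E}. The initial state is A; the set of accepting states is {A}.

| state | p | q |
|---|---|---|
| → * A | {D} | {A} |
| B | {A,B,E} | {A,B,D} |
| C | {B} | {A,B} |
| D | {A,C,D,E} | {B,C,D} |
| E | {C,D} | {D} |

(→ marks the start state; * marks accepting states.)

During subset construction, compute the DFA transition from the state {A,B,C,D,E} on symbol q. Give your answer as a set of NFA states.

δ(A,q) = {A}; δ(B,q) = {A,B,D}; δ(C,q) = {A,B}; δ(D,q) = {B,C,D}; δ(E,q) = {D}.
Union: {A,B,C,D}.

{A,B,C,D}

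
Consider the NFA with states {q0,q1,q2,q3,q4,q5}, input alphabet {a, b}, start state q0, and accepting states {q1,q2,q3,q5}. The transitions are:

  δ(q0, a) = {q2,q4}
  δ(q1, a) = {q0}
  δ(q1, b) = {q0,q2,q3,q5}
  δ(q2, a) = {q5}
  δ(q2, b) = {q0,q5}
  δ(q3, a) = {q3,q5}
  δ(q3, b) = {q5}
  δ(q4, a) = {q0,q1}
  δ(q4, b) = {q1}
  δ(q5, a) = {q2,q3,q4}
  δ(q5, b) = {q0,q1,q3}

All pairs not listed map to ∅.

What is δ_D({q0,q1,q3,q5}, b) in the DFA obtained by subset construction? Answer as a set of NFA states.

{q0,q1,q2,q3,q5}

δ(q0,b) = ∅; δ(q1,b) = {q0,q2,q3,q5}; δ(q3,b) = {q5}; δ(q5,b) = {q0,q1,q3}.
Union: {q0,q1,q2,q3,q5}.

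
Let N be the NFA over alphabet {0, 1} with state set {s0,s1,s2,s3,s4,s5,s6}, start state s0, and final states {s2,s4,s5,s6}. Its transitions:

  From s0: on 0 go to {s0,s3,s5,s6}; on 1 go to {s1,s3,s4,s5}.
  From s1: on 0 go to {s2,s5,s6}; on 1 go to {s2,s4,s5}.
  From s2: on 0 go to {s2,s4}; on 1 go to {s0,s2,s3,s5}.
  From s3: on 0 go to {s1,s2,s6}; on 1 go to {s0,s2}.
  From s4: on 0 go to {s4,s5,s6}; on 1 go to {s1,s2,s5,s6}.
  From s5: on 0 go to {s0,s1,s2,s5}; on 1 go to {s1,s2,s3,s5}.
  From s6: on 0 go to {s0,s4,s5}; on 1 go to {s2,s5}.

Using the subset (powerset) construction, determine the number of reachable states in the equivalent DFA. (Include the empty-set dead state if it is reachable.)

Start state of the DFA: {s0}.
{s0} --0--> {s0,s3,s5,s6}  [new]
{s0} --1--> {s1,s3,s4,s5}  [new]
{s0,s3,s5,s6} --0--> {s0,s1,s2,s3,s4,s5,s6}  [new]
{s0,s3,s5,s6} --1--> {s0,s1,s2,s3,s4,s5}  [new]
{s1,s3,s4,s5} --0--> {s0,s1,s2,s4,s5,s6}  [new]
{s1,s3,s4,s5} --1--> {s0,s1,s2,s3,s4,s5,s6}  [seen]
{s0,s1,s2,s3,s4,s5,s6} --0--> {s0,s1,s2,s3,s4,s5,s6}  [seen]
{s0,s1,s2,s3,s4,s5,s6} --1--> {s0,s1,s2,s3,s4,s5,s6}  [seen]
{s0,s1,s2,s3,s4,s5} --0--> {s0,s1,s2,s3,s4,s5,s6}  [seen]
{s0,s1,s2,s3,s4,s5} --1--> {s0,s1,s2,s3,s4,s5,s6}  [seen]
{s0,s1,s2,s4,s5,s6} --0--> {s0,s1,s2,s3,s4,s5,s6}  [seen]
{s0,s1,s2,s4,s5,s6} --1--> {s0,s1,s2,s3,s4,s5,s6}  [seen]
Reachable DFA states: {s0}, {s0,s3,s5,s6}, {s1,s3,s4,s5}, {s0,s1,s2,s3,s4,s5,s6}, {s0,s1,s2,s3,s4,s5}, {s0,s1,s2,s4,s5,s6}.

6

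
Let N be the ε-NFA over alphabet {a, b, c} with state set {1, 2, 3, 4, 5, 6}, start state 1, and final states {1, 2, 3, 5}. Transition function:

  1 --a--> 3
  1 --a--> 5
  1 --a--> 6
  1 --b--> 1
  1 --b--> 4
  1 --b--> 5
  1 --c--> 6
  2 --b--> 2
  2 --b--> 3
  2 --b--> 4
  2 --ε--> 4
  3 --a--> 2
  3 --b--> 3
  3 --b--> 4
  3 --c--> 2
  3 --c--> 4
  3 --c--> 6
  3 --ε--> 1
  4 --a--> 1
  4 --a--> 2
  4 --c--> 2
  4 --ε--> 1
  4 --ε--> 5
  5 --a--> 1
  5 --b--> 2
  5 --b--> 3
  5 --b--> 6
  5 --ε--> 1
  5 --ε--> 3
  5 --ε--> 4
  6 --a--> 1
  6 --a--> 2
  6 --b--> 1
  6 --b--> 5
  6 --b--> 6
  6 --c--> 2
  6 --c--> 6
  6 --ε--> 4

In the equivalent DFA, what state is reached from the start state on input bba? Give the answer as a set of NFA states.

Start: {1}.
δ(1,b) = {1, 4, 5}.
Union: {1, 4, 5}.
ε-closure gives {1, 3, 4, 5}.
After b: {1, 3, 4, 5}.
δ(1,b) = {1, 4, 5}; δ(3,b) = {3, 4}; δ(4,b) = ∅; δ(5,b) = {2, 3, 6}.
Union: {1, 2, 3, 4, 5, 6}.
After b: {1, 2, 3, 4, 5, 6}.
δ(1,a) = {3, 5, 6}; δ(2,a) = ∅; δ(3,a) = {2}; δ(4,a) = {1, 2}; δ(5,a) = {1}; δ(6,a) = {1, 2}.
Union: {1, 2, 3, 5, 6}.
ε-closure gives {1, 2, 3, 4, 5, 6}.
After a: {1, 2, 3, 4, 5, 6}.

{1, 2, 3, 4, 5, 6}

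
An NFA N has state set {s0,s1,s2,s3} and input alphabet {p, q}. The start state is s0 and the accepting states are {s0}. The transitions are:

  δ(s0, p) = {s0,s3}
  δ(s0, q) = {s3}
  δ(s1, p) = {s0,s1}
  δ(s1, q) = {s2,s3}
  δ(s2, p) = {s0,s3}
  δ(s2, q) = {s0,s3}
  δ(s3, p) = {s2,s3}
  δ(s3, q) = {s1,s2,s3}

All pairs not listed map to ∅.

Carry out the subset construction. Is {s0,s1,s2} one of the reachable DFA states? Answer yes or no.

Start state of the DFA: {s0}.
{s0} --p--> {s0,s3}  [new]
{s0} --q--> {s3}  [new]
{s0,s3} --p--> {s0,s2,s3}  [new]
{s0,s3} --q--> {s1,s2,s3}  [new]
{s3} --p--> {s2,s3}  [new]
{s3} --q--> {s1,s2,s3}  [seen]
{s0,s2,s3} --p--> {s0,s2,s3}  [seen]
{s0,s2,s3} --q--> {s0,s1,s2,s3}  [new]
{s1,s2,s3} --p--> {s0,s1,s2,s3}  [seen]
{s1,s2,s3} --q--> {s0,s1,s2,s3}  [seen]
{s2,s3} --p--> {s0,s2,s3}  [seen]
{s2,s3} --q--> {s0,s1,s2,s3}  [seen]
{s0,s1,s2,s3} --p--> {s0,s1,s2,s3}  [seen]
{s0,s1,s2,s3} --q--> {s0,s1,s2,s3}  [seen]
Reachable DFA states: {s0}, {s0,s3}, {s3}, {s0,s2,s3}, {s1,s2,s3}, {s2,s3}, {s0,s1,s2,s3}.
{s0,s1,s2} is not among them.

no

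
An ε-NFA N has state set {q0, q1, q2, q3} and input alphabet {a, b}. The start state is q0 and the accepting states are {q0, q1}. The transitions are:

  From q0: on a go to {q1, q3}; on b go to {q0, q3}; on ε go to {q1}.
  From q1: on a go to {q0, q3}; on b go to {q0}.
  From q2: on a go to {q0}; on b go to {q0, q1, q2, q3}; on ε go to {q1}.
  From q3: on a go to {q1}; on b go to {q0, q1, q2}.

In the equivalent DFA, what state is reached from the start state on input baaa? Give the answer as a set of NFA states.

Start: {q0, q1}.
δ(q0,b) = {q0, q3}; δ(q1,b) = {q0}.
Union: {q0, q3}.
ε-closure gives {q0, q1, q3}.
After b: {q0, q1, q3}.
δ(q0,a) = {q1, q3}; δ(q1,a) = {q0, q3}; δ(q3,a) = {q1}.
Union: {q0, q1, q3}.
After a: {q0, q1, q3}.
δ(q0,a) = {q1, q3}; δ(q1,a) = {q0, q3}; δ(q3,a) = {q1}.
Union: {q0, q1, q3}.
After a: {q0, q1, q3}.
δ(q0,a) = {q1, q3}; δ(q1,a) = {q0, q3}; δ(q3,a) = {q1}.
Union: {q0, q1, q3}.
After a: {q0, q1, q3}.

{q0, q1, q3}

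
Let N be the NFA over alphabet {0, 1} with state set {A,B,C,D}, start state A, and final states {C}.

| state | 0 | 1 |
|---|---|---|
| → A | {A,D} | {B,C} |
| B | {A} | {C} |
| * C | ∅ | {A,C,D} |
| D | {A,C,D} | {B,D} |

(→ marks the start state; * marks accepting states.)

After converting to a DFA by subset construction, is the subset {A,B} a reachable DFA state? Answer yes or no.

Start state of the DFA: {A}.
{A} --0--> {A,D}  [new]
{A} --1--> {B,C}  [new]
{A,D} --0--> {A,C,D}  [new]
{A,D} --1--> {B,C,D}  [new]
{B,C} --0--> {A}  [seen]
{B,C} --1--> {A,C,D}  [seen]
{A,C,D} --0--> {A,C,D}  [seen]
{A,C,D} --1--> {A,B,C,D}  [new]
{B,C,D} --0--> {A,C,D}  [seen]
{B,C,D} --1--> {A,B,C,D}  [seen]
{A,B,C,D} --0--> {A,C,D}  [seen]
{A,B,C,D} --1--> {A,B,C,D}  [seen]
Reachable DFA states: {A}, {A,D}, {B,C}, {A,C,D}, {B,C,D}, {A,B,C,D}.
{A,B} is not among them.

no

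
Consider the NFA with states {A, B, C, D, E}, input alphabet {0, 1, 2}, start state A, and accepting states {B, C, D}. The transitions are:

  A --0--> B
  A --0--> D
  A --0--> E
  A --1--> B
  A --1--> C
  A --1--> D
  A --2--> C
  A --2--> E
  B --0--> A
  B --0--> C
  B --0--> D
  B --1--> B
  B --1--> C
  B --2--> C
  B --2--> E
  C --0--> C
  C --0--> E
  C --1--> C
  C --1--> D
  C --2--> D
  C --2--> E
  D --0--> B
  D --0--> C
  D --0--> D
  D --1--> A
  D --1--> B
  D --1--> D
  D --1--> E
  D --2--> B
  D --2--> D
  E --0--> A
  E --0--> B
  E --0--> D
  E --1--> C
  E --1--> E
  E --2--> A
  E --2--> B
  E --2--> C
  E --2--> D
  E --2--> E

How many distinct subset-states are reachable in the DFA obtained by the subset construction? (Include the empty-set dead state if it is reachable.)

Start state of the DFA: {A}.
{A} --0--> {B, D, E}  [new]
{A} --1--> {B, C, D}  [new]
{A} --2--> {C, E}  [new]
{B, D, E} --0--> {A, B, C, D}  [new]
{B, D, E} --1--> {A, B, C, D, E}  [new]
{B, D, E} --2--> {A, B, C, D, E}  [seen]
{B, C, D} --0--> {A, B, C, D, E}  [seen]
{B, C, D} --1--> {A, B, C, D, E}  [seen]
{B, C, D} --2--> {B, C, D, E}  [new]
{C, E} --0--> {A, B, C, D, E}  [seen]
{C, E} --1--> {C, D, E}  [new]
{C, E} --2--> {A, B, C, D, E}  [seen]
{A, B, C, D} --0--> {A, B, C, D, E}  [seen]
{A, B, C, D} --1--> {A, B, C, D, E}  [seen]
{A, B, C, D} --2--> {B, C, D, E}  [seen]
{A, B, C, D, E} --0--> {A, B, C, D, E}  [seen]
{A, B, C, D, E} --1--> {A, B, C, D, E}  [seen]
{A, B, C, D, E} --2--> {A, B, C, D, E}  [seen]
{B, C, D, E} --0--> {A, B, C, D, E}  [seen]
{B, C, D, E} --1--> {A, B, C, D, E}  [seen]
{B, C, D, E} --2--> {A, B, C, D, E}  [seen]
{C, D, E} --0--> {A, B, C, D, E}  [seen]
{C, D, E} --1--> {A, B, C, D, E}  [seen]
{C, D, E} --2--> {A, B, C, D, E}  [seen]
Reachable DFA states: {A}, {B, D, E}, {B, C, D}, {C, E}, {A, B, C, D}, {A, B, C, D, E}, {B, C, D, E}, {C, D, E}.

8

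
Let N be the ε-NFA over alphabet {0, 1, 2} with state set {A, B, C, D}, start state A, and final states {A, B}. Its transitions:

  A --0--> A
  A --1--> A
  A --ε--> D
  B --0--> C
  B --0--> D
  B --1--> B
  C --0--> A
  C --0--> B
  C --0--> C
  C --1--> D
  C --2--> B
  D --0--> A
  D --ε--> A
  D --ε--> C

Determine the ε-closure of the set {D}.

Begin with {D}.
D →ε {A, C}; add A, C.
ε-closure = {A, C, D}.

{A, C, D}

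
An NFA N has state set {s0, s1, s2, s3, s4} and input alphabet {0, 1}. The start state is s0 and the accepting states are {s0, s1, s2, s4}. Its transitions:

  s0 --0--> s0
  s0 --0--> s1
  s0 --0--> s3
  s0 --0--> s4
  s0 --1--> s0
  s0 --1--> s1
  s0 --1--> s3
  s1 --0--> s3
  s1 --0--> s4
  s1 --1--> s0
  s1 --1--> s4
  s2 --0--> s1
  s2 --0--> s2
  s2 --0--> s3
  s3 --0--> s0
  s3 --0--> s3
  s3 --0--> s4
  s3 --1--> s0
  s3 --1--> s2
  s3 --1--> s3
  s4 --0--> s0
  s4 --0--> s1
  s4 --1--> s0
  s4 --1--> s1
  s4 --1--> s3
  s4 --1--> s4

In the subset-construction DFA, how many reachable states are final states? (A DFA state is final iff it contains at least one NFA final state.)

Start state of the DFA: {s0}.
{s0} --0--> {s0, s1, s3, s4}  [new]
{s0} --1--> {s0, s1, s3}  [new]
{s0, s1, s3, s4} --0--> {s0, s1, s3, s4}  [seen]
{s0, s1, s3, s4} --1--> {s0, s1, s2, s3, s4}  [new]
{s0, s1, s3} --0--> {s0, s1, s3, s4}  [seen]
{s0, s1, s3} --1--> {s0, s1, s2, s3, s4}  [seen]
{s0, s1, s2, s3, s4} --0--> {s0, s1, s2, s3, s4}  [seen]
{s0, s1, s2, s3, s4} --1--> {s0, s1, s2, s3, s4}  [seen]
Reachable DFA states: {s0}, {s0, s1, s3, s4}, {s0, s1, s3}, {s0, s1, s2, s3, s4}.
Accepting DFA states (contain an NFA accepting state): {s0}, {s0, s1, s3, s4}, {s0, s1, s3}, {s0, s1, s2, s3, s4}.

4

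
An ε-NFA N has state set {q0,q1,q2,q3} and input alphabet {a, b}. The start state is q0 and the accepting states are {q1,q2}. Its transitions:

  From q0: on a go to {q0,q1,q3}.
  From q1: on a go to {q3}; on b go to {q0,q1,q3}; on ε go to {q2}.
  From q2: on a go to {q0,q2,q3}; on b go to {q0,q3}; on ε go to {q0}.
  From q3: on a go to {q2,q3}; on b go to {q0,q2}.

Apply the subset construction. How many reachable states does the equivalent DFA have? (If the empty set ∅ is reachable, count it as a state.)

3

Start state of the DFA: {q0} (ε-closure of the NFA start).
{q0} --a--> {q0,q1,q2,q3}  [new]
{q0} --b--> ∅  [new]
{q0,q1,q2,q3} --a--> {q0,q1,q2,q3}  [seen]
{q0,q1,q2,q3} --b--> {q0,q1,q2,q3}  [seen]
∅ --a--> ∅  [seen]
∅ --b--> ∅  [seen]
Reachable DFA states: {q0}, {q0,q1,q2,q3}, ∅.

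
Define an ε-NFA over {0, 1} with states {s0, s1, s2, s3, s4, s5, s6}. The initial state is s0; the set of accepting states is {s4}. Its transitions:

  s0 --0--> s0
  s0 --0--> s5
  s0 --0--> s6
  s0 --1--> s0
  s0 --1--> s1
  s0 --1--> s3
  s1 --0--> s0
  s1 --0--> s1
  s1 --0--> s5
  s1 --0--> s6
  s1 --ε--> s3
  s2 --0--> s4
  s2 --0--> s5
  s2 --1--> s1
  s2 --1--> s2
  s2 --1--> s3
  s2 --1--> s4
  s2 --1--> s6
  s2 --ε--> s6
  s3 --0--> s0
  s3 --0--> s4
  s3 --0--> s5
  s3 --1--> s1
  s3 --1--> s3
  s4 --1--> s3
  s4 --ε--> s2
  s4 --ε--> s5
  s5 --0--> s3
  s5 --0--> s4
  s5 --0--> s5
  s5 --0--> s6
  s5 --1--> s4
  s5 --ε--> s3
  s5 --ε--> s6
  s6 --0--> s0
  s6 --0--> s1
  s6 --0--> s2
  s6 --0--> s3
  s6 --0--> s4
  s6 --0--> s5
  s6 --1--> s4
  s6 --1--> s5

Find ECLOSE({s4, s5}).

{s2, s3, s4, s5, s6}

Begin with {s4, s5}.
s4 →ε {s2, s5}; add s2.
s2 →ε {s6}; add s6.
s5 →ε {s3, s6}; add s3.
ε-closure = {s2, s3, s4, s5, s6}.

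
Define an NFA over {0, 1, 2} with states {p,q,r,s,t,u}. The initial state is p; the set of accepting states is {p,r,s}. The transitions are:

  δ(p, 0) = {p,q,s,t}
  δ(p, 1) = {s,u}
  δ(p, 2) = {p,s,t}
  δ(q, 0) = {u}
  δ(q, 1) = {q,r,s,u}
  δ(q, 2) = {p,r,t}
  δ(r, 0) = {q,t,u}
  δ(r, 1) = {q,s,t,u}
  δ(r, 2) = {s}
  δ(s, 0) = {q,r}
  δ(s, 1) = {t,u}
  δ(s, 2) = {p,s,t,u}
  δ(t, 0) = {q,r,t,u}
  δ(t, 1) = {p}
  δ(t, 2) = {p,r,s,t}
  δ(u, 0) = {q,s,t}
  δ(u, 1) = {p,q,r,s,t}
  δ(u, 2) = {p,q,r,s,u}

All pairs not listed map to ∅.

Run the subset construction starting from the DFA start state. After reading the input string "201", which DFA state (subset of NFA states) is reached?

{p,q,r,s,t,u}

Start: {p}.
δ(p,2) = {p,s,t}.
Union: {p,s,t}.
After 2: {p,s,t}.
δ(p,0) = {p,q,s,t}; δ(s,0) = {q,r}; δ(t,0) = {q,r,t,u}.
Union: {p,q,r,s,t,u}.
After 0: {p,q,r,s,t,u}.
δ(p,1) = {s,u}; δ(q,1) = {q,r,s,u}; δ(r,1) = {q,s,t,u}; δ(s,1) = {t,u}; δ(t,1) = {p}; δ(u,1) = {p,q,r,s,t}.
Union: {p,q,r,s,t,u}.
After 1: {p,q,r,s,t,u}.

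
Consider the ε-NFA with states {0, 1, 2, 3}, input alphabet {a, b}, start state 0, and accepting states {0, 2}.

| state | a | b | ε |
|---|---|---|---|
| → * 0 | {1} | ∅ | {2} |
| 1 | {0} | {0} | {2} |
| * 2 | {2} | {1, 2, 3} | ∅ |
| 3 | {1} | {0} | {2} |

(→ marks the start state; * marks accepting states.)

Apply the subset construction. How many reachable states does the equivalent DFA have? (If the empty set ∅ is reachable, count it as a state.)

Start state of the DFA: {0, 2} (ε-closure of the NFA start).
{0, 2} --a--> {1, 2}  [new]
{0, 2} --b--> {1, 2, 3}  [new]
{1, 2} --a--> {0, 2}  [seen]
{1, 2} --b--> {0, 1, 2, 3}  [new]
{1, 2, 3} --a--> {0, 1, 2}  [new]
{1, 2, 3} --b--> {0, 1, 2, 3}  [seen]
{0, 1, 2, 3} --a--> {0, 1, 2}  [seen]
{0, 1, 2, 3} --b--> {0, 1, 2, 3}  [seen]
{0, 1, 2} --a--> {0, 1, 2}  [seen]
{0, 1, 2} --b--> {0, 1, 2, 3}  [seen]
Reachable DFA states: {0, 2}, {1, 2}, {1, 2, 3}, {0, 1, 2, 3}, {0, 1, 2}.

5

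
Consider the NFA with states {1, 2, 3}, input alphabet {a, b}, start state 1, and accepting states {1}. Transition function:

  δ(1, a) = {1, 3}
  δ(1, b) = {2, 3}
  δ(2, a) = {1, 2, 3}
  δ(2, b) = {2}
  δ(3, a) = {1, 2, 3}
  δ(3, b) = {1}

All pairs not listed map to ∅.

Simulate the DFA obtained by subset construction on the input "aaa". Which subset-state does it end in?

{1, 2, 3}

Start: {1}.
δ(1,a) = {1, 3}.
Union: {1, 3}.
After a: {1, 3}.
δ(1,a) = {1, 3}; δ(3,a) = {1, 2, 3}.
Union: {1, 2, 3}.
After a: {1, 2, 3}.
δ(1,a) = {1, 3}; δ(2,a) = {1, 2, 3}; δ(3,a) = {1, 2, 3}.
Union: {1, 2, 3}.
After a: {1, 2, 3}.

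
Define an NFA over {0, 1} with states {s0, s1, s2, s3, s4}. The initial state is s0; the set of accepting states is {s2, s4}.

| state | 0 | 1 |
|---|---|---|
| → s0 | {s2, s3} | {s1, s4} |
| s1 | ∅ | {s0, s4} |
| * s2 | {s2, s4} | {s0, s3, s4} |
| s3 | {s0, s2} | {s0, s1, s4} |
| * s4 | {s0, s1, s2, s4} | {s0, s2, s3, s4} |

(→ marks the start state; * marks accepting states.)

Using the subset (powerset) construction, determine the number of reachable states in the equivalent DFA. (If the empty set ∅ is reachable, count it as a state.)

Start state of the DFA: {s0}.
{s0} --0--> {s2, s3}  [new]
{s0} --1--> {s1, s4}  [new]
{s2, s3} --0--> {s0, s2, s4}  [new]
{s2, s3} --1--> {s0, s1, s3, s4}  [new]
{s1, s4} --0--> {s0, s1, s2, s4}  [new]
{s1, s4} --1--> {s0, s2, s3, s4}  [new]
{s0, s2, s4} --0--> {s0, s1, s2, s3, s4}  [new]
{s0, s2, s4} --1--> {s0, s1, s2, s3, s4}  [seen]
{s0, s1, s3, s4} --0--> {s0, s1, s2, s3, s4}  [seen]
{s0, s1, s3, s4} --1--> {s0, s1, s2, s3, s4}  [seen]
{s0, s1, s2, s4} --0--> {s0, s1, s2, s3, s4}  [seen]
{s0, s1, s2, s4} --1--> {s0, s1, s2, s3, s4}  [seen]
{s0, s2, s3, s4} --0--> {s0, s1, s2, s3, s4}  [seen]
{s0, s2, s3, s4} --1--> {s0, s1, s2, s3, s4}  [seen]
{s0, s1, s2, s3, s4} --0--> {s0, s1, s2, s3, s4}  [seen]
{s0, s1, s2, s3, s4} --1--> {s0, s1, s2, s3, s4}  [seen]
Reachable DFA states: {s0}, {s2, s3}, {s1, s4}, {s0, s2, s4}, {s0, s1, s3, s4}, {s0, s1, s2, s4}, {s0, s2, s3, s4}, {s0, s1, s2, s3, s4}.

8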